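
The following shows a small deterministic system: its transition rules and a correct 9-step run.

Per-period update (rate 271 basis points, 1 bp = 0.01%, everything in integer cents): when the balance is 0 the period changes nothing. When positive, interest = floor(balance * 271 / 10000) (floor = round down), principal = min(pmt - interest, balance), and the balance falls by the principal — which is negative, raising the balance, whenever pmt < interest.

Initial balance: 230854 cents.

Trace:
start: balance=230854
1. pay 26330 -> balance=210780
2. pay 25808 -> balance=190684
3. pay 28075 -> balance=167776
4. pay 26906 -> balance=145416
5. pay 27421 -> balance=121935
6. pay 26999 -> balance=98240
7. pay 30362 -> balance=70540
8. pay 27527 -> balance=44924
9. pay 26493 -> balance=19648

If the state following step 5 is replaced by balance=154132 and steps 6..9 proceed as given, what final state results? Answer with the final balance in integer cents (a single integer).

55479

state after step 5 := balance=154132
6. pay 26999 -> balance=131309
7. pay 30362 -> balance=104505
8. pay 27527 -> balance=79810
9. pay 26493 -> balance=55479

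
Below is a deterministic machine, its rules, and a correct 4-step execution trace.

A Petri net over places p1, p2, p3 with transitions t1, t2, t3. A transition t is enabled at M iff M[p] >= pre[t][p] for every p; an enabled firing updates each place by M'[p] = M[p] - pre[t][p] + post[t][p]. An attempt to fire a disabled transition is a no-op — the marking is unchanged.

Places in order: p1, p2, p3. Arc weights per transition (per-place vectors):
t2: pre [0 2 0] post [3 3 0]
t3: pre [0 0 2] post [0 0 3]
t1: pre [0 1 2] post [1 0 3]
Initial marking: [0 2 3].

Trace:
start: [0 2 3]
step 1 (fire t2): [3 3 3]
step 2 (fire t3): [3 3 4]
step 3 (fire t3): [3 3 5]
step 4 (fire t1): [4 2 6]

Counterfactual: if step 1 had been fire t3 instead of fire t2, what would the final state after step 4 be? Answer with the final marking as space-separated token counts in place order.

1 1 7

(re-executing from step 1 with the substitution; state before step 1: [0 2 3])
step 1 (fire t3): [0 2 4]
step 2 (fire t3): [0 2 5]
step 3 (fire t3): [0 2 6]
step 4 (fire t1): [1 1 7]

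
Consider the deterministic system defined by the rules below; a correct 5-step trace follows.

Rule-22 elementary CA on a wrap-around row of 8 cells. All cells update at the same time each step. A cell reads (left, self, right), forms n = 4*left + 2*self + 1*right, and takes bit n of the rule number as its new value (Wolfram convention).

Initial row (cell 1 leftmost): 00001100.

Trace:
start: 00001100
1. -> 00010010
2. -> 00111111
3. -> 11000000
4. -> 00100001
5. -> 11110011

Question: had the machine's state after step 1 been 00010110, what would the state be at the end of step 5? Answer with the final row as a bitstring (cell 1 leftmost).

state after step 1 := 00010110
2. -> 00110001
3. -> 11001011
4. -> 00111000
5. -> 01000100

01000100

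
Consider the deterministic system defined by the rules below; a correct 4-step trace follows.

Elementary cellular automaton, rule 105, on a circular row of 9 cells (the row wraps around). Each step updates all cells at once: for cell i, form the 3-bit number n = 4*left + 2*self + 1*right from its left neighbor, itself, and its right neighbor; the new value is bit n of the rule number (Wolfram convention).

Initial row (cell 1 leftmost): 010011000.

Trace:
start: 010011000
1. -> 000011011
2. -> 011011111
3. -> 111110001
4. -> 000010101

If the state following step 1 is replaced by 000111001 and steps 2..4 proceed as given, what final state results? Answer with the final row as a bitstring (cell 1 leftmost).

000100011

state after step 1 := 000111001
2. -> 010101000
3. -> 001010011
4. -> 000100011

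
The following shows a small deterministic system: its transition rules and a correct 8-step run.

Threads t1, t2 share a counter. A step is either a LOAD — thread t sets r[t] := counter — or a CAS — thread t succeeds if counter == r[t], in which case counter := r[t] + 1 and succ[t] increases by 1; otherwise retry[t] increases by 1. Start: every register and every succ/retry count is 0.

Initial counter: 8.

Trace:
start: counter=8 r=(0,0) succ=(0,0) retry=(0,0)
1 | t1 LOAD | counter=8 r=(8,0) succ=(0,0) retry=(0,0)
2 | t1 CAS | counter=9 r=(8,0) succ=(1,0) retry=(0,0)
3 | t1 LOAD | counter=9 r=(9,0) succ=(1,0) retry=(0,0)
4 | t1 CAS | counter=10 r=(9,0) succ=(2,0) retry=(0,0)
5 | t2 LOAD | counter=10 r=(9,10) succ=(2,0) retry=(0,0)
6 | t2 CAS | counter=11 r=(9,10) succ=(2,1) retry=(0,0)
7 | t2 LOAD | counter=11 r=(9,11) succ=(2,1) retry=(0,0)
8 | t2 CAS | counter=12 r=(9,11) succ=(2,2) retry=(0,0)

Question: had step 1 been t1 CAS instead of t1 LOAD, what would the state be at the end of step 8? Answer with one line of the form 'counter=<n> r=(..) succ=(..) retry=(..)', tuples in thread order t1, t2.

counter=11 r=(8,10) succ=(1,2) retry=(2,0)

(re-executing from step 1 with the substitution; state before step 1: counter=8 r=(0,0) succ=(0,0) retry=(0,0))
1 | t1 CAS | counter=8 r=(0,0) succ=(0,0) retry=(1,0)
2 | t1 CAS | counter=8 r=(0,0) succ=(0,0) retry=(2,0)
3 | t1 LOAD | counter=8 r=(8,0) succ=(0,0) retry=(2,0)
4 | t1 CAS | counter=9 r=(8,0) succ=(1,0) retry=(2,0)
5 | t2 LOAD | counter=9 r=(8,9) succ=(1,0) retry=(2,0)
6 | t2 CAS | counter=10 r=(8,9) succ=(1,1) retry=(2,0)
7 | t2 LOAD | counter=10 r=(8,10) succ=(1,1) retry=(2,0)
8 | t2 CAS | counter=11 r=(8,10) succ=(1,2) retry=(2,0)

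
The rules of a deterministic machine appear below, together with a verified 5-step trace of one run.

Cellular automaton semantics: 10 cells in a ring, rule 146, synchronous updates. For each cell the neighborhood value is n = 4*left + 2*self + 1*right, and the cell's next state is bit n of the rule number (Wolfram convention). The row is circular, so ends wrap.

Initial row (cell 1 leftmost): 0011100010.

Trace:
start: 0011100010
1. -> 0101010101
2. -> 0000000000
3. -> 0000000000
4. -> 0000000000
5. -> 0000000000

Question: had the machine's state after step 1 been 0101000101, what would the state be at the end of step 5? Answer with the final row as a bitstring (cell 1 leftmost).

0100000001

state after step 1 := 0101000101
2. -> 0000101000
3. -> 0001000100
4. -> 0010101010
5. -> 0100000001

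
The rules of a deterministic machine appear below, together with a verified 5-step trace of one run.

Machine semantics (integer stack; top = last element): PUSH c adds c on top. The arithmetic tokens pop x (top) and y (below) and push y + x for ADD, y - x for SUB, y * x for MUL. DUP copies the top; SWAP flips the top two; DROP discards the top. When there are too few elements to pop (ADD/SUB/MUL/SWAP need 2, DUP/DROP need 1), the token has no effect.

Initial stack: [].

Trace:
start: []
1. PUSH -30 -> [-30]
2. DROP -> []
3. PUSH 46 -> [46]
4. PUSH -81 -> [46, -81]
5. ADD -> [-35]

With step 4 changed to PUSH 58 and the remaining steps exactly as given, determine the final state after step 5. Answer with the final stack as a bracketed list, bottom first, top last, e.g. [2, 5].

(re-executing from step 4 with the substitution; state before step 4: [46])
4. PUSH 58 -> [46, 58]
5. ADD -> [104]

[104]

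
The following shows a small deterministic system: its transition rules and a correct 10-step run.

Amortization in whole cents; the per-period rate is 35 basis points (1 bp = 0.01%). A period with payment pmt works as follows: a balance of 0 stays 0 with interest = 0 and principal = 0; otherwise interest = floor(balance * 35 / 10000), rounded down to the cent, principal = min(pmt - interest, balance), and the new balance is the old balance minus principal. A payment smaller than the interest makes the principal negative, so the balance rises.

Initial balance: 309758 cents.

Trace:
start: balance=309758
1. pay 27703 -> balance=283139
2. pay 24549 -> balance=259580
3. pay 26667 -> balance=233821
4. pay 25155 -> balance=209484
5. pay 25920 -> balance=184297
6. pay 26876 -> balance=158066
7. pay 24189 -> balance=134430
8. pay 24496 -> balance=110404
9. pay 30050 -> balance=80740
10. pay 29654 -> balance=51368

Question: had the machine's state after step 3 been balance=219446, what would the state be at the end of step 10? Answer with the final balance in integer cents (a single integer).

36637

state after step 3 := balance=219446
4. pay 25155 -> balance=195059
5. pay 25920 -> balance=169821
6. pay 26876 -> balance=143539
7. pay 24189 -> balance=119852
8. pay 24496 -> balance=95775
9. pay 30050 -> balance=66060
10. pay 29654 -> balance=36637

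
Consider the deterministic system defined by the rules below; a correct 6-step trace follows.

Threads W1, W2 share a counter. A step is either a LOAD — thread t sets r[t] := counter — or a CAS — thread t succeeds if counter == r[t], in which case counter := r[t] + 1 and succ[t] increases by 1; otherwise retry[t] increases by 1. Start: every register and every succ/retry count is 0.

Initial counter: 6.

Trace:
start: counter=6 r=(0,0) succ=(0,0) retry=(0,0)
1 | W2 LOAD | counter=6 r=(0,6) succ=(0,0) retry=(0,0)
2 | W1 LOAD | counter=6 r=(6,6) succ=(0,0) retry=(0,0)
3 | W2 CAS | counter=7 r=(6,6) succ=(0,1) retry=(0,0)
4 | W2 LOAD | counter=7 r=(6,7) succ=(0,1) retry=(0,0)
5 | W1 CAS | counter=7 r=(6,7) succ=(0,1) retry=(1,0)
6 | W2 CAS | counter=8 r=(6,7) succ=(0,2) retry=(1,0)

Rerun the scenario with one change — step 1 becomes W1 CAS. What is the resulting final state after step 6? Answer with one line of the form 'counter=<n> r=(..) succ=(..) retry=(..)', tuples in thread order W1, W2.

(re-executing from step 1 with the substitution; state before step 1: counter=6 r=(0,0) succ=(0,0) retry=(0,0))
1 | W1 CAS | counter=6 r=(0,0) succ=(0,0) retry=(1,0)
2 | W1 LOAD | counter=6 r=(6,0) succ=(0,0) retry=(1,0)
3 | W2 CAS | counter=6 r=(6,0) succ=(0,0) retry=(1,1)
4 | W2 LOAD | counter=6 r=(6,6) succ=(0,0) retry=(1,1)
5 | W1 CAS | counter=7 r=(6,6) succ=(1,0) retry=(1,1)
6 | W2 CAS | counter=7 r=(6,6) succ=(1,0) retry=(1,2)

counter=7 r=(6,6) succ=(1,0) retry=(1,2)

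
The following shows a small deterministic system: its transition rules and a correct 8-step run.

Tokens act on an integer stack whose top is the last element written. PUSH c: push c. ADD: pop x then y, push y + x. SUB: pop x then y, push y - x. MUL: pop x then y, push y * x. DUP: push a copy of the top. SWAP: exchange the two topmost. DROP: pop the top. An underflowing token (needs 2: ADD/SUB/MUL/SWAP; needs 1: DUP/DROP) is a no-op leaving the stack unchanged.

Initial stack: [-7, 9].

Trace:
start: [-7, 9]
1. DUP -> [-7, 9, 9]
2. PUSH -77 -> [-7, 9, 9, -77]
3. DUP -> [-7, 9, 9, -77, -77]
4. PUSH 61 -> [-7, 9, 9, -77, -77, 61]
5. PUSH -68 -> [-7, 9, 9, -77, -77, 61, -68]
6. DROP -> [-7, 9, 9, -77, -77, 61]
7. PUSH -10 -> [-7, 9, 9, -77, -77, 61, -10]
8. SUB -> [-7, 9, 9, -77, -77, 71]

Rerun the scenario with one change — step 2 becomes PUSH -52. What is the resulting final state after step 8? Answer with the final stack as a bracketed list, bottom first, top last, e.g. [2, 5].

(re-executing from step 2 with the substitution; state before step 2: [-7, 9, 9])
2. PUSH -52 -> [-7, 9, 9, -52]
3. DUP -> [-7, 9, 9, -52, -52]
4. PUSH 61 -> [-7, 9, 9, -52, -52, 61]
5. PUSH -68 -> [-7, 9, 9, -52, -52, 61, -68]
6. DROP -> [-7, 9, 9, -52, -52, 61]
7. PUSH -10 -> [-7, 9, 9, -52, -52, 61, -10]
8. SUB -> [-7, 9, 9, -52, -52, 71]

[-7, 9, 9, -52, -52, 71]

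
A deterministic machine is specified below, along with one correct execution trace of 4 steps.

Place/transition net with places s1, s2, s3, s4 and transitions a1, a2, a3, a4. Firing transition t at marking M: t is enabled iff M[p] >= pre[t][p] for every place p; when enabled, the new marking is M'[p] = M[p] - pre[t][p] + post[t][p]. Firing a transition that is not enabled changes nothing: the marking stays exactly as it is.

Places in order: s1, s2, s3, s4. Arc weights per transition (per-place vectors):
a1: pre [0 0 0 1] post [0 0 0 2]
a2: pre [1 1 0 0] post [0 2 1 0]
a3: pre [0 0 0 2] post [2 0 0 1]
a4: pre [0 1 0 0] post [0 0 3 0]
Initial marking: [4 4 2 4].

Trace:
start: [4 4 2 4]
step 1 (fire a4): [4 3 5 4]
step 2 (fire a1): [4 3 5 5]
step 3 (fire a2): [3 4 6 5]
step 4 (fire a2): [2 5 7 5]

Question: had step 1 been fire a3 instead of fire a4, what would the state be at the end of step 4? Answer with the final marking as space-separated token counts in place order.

4 6 4 4

(re-executing from step 1 with the substitution; state before step 1: [4 4 2 4])
step 1 (fire a3): [6 4 2 3]
step 2 (fire a1): [6 4 2 4]
step 3 (fire a2): [5 5 3 4]
step 4 (fire a2): [4 6 4 4]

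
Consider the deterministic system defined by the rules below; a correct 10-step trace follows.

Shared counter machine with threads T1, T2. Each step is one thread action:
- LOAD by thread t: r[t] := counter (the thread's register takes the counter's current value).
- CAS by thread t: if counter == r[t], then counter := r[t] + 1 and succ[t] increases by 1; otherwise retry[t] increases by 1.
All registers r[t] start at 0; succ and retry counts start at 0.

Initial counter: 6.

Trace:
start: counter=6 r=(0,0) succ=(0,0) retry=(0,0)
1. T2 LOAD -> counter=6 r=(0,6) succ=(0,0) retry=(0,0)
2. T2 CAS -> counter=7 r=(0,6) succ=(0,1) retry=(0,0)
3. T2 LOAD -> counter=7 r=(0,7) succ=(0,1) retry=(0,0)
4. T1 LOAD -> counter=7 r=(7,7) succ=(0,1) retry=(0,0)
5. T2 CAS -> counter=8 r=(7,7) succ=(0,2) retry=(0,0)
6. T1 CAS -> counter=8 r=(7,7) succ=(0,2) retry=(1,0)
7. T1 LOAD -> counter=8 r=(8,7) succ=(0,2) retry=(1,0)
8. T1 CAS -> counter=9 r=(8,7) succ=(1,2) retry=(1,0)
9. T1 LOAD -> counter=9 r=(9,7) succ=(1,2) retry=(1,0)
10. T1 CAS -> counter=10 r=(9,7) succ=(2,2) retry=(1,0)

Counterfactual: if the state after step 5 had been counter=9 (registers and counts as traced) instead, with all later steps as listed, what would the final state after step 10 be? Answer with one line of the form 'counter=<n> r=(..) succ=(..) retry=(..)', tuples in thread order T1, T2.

counter=11 r=(10,7) succ=(2,2) retry=(1,0)

state after step 5 := counter=9 r=(7,7) succ=(0,2) retry=(0,0)
6. T1 CAS -> counter=9 r=(7,7) succ=(0,2) retry=(1,0)
7. T1 LOAD -> counter=9 r=(9,7) succ=(0,2) retry=(1,0)
8. T1 CAS -> counter=10 r=(9,7) succ=(1,2) retry=(1,0)
9. T1 LOAD -> counter=10 r=(10,7) succ=(1,2) retry=(1,0)
10. T1 CAS -> counter=11 r=(10,7) succ=(2,2) retry=(1,0)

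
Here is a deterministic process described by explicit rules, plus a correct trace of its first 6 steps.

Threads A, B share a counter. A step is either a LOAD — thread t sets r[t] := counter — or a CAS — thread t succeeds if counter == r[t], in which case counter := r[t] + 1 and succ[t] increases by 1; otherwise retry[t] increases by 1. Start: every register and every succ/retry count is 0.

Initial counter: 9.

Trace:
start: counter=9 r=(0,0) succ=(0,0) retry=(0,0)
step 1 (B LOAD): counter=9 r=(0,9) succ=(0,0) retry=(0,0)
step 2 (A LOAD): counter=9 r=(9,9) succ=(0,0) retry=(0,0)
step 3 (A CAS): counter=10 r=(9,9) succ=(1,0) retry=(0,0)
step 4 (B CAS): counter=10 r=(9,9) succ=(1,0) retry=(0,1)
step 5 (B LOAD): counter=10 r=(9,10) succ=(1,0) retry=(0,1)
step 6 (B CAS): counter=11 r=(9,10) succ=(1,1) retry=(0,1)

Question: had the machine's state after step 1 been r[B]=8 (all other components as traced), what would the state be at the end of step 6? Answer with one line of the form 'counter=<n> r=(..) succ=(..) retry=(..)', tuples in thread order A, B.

state after step 1 := counter=9 r=(0,8) succ=(0,0) retry=(0,0)
step 2 (A LOAD): counter=9 r=(9,8) succ=(0,0) retry=(0,0)
step 3 (A CAS): counter=10 r=(9,8) succ=(1,0) retry=(0,0)
step 4 (B CAS): counter=10 r=(9,8) succ=(1,0) retry=(0,1)
step 5 (B LOAD): counter=10 r=(9,10) succ=(1,0) retry=(0,1)
step 6 (B CAS): counter=11 r=(9,10) succ=(1,1) retry=(0,1)

counter=11 r=(9,10) succ=(1,1) retry=(0,1)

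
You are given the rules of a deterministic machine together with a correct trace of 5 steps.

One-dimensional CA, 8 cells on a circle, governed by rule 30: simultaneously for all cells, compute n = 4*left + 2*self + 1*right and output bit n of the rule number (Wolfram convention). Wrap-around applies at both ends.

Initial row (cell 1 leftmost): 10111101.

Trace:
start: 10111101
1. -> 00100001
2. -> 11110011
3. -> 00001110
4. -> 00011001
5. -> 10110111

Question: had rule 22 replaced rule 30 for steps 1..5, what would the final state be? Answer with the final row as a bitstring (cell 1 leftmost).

00000000

(re-executing steps 1..5 under rule 22; state before step 1: 10111101)
1. -> 00000000
2. -> 00000000
3. -> 00000000
4. -> 00000000
5. -> 00000000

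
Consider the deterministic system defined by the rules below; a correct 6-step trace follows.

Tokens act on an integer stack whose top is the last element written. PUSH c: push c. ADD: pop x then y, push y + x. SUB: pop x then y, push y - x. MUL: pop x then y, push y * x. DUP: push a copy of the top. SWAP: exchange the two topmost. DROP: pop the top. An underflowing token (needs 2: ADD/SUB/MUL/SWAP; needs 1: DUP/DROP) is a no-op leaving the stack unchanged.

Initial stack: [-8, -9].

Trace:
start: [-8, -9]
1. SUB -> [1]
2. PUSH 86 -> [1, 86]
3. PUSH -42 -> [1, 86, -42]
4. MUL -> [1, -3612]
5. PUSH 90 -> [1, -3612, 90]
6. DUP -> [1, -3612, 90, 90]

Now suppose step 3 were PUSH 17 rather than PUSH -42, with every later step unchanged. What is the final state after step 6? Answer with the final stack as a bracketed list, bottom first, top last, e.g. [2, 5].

[1, 1462, 90, 90]

(re-executing from step 3 with the substitution; state before step 3: [1, 86])
3. PUSH 17 -> [1, 86, 17]
4. MUL -> [1, 1462]
5. PUSH 90 -> [1, 1462, 90]
6. DUP -> [1, 1462, 90, 90]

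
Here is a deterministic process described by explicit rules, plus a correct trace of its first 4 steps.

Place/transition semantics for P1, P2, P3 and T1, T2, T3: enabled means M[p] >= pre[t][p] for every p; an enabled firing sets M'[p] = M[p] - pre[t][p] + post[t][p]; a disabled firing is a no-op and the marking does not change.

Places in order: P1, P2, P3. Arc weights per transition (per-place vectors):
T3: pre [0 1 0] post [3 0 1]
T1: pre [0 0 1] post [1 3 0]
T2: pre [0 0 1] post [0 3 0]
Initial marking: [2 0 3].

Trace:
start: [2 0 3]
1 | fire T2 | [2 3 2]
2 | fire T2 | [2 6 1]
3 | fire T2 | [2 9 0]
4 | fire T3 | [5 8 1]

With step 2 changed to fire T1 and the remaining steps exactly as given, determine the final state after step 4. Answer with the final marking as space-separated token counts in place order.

6 8 1

(re-executing from step 2 with the substitution; state before step 2: [2 3 2])
2 | fire T1 | [3 6 1]
3 | fire T2 | [3 9 0]
4 | fire T3 | [6 8 1]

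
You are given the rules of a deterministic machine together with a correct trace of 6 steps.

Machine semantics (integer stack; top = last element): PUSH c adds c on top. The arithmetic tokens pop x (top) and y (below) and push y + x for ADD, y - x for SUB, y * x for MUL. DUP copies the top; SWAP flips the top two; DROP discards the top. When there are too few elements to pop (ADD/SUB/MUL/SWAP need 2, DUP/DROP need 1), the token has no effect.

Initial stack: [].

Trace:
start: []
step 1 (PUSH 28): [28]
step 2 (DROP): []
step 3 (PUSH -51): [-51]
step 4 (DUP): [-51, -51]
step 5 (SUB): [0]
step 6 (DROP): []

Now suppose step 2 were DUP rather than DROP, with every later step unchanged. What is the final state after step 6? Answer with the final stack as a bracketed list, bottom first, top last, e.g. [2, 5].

[28, 28]

(re-executing from step 2 with the substitution; state before step 2: [28])
step 2 (DUP): [28, 28]
step 3 (PUSH -51): [28, 28, -51]
step 4 (DUP): [28, 28, -51, -51]
step 5 (SUB): [28, 28, 0]
step 6 (DROP): [28, 28]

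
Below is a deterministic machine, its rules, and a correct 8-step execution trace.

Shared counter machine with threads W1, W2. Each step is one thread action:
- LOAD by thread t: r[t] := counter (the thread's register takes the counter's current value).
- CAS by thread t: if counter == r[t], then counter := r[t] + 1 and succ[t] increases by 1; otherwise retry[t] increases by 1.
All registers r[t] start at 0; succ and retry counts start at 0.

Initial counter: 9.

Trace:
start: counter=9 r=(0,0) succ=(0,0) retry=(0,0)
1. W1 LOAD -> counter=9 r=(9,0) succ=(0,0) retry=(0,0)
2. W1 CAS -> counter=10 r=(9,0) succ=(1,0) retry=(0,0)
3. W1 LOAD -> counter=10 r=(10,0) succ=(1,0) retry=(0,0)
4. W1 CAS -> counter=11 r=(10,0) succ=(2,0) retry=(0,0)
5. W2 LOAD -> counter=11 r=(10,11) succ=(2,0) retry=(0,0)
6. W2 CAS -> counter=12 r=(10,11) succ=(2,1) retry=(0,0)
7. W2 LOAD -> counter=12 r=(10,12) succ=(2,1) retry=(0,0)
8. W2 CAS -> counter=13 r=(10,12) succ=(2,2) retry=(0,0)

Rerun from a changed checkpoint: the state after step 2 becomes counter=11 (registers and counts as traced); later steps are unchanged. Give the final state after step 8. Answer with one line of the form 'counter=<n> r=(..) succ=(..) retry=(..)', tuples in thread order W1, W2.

state after step 2 := counter=11 r=(9,0) succ=(1,0) retry=(0,0)
3. W1 LOAD -> counter=11 r=(11,0) succ=(1,0) retry=(0,0)
4. W1 CAS -> counter=12 r=(11,0) succ=(2,0) retry=(0,0)
5. W2 LOAD -> counter=12 r=(11,12) succ=(2,0) retry=(0,0)
6. W2 CAS -> counter=13 r=(11,12) succ=(2,1) retry=(0,0)
7. W2 LOAD -> counter=13 r=(11,13) succ=(2,1) retry=(0,0)
8. W2 CAS -> counter=14 r=(11,13) succ=(2,2) retry=(0,0)

counter=14 r=(11,13) succ=(2,2) retry=(0,0)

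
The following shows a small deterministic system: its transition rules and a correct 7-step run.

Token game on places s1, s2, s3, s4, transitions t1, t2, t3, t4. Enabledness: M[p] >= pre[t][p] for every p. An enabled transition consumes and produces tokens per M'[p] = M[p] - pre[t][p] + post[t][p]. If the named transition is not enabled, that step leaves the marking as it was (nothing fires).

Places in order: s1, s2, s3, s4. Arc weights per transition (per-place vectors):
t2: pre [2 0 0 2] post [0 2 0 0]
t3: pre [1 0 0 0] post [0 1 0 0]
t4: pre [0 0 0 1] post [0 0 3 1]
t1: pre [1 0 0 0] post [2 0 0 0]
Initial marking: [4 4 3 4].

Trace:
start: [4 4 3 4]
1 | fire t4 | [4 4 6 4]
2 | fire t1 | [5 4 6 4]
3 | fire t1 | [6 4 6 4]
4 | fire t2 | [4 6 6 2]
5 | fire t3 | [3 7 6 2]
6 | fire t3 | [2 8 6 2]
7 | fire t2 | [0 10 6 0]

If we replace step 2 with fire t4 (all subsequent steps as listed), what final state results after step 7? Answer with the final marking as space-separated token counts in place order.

1 8 9 2

(re-executing from step 2 with the substitution; state before step 2: [4 4 6 4])
2 | fire t4 | [4 4 9 4]
3 | fire t1 | [5 4 9 4]
4 | fire t2 | [3 6 9 2]
5 | fire t3 | [2 7 9 2]
6 | fire t3 | [1 8 9 2]
7 | fire t2 | [1 8 9 2]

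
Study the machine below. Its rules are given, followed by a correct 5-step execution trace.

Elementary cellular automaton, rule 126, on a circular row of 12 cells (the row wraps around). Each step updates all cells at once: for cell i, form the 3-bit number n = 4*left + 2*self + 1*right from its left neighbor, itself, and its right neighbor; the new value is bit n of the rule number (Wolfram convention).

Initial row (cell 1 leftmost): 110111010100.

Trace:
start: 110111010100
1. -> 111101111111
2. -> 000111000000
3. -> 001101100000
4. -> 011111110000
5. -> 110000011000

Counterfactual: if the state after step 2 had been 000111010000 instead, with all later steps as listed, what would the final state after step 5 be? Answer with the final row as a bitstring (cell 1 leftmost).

110001111110

state after step 2 := 000111010000
3. -> 001101111000
4. -> 011111001100
5. -> 110001111110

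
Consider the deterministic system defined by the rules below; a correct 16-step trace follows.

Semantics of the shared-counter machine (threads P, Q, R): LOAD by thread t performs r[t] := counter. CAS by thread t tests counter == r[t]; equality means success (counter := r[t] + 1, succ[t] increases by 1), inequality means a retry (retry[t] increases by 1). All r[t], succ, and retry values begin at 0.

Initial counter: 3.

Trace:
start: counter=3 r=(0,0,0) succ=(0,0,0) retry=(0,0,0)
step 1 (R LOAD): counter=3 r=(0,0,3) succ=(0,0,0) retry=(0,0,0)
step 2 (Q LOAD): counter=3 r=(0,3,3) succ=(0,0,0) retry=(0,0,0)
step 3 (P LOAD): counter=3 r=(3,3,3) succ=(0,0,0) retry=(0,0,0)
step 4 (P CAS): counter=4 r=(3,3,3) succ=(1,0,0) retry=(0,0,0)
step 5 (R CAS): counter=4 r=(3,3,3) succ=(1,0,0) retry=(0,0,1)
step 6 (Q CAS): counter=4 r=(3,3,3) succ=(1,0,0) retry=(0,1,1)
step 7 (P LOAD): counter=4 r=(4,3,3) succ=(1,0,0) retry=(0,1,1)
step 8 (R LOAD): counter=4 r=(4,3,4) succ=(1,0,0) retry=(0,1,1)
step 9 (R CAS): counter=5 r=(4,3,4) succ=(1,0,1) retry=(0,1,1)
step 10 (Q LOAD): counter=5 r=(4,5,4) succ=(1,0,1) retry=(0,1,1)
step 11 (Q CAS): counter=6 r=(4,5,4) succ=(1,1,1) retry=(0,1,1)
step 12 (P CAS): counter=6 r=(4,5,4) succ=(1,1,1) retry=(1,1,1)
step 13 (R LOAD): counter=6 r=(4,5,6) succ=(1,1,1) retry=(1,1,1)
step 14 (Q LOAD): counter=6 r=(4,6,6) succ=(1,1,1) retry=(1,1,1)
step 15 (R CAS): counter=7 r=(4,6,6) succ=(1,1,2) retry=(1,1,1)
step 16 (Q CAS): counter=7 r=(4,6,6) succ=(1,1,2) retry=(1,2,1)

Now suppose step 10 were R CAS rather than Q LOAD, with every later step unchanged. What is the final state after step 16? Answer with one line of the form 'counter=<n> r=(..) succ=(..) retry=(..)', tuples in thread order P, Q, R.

(re-executing from step 10 with the substitution; state before step 10: counter=5 r=(4,3,4) succ=(1,0,1) retry=(0,1,1))
step 10 (R CAS): counter=5 r=(4,3,4) succ=(1,0,1) retry=(0,1,2)
step 11 (Q CAS): counter=5 r=(4,3,4) succ=(1,0,1) retry=(0,2,2)
step 12 (P CAS): counter=5 r=(4,3,4) succ=(1,0,1) retry=(1,2,2)
step 13 (R LOAD): counter=5 r=(4,3,5) succ=(1,0,1) retry=(1,2,2)
step 14 (Q LOAD): counter=5 r=(4,5,5) succ=(1,0,1) retry=(1,2,2)
step 15 (R CAS): counter=6 r=(4,5,5) succ=(1,0,2) retry=(1,2,2)
step 16 (Q CAS): counter=6 r=(4,5,5) succ=(1,0,2) retry=(1,3,2)

counter=6 r=(4,5,5) succ=(1,0,2) retry=(1,3,2)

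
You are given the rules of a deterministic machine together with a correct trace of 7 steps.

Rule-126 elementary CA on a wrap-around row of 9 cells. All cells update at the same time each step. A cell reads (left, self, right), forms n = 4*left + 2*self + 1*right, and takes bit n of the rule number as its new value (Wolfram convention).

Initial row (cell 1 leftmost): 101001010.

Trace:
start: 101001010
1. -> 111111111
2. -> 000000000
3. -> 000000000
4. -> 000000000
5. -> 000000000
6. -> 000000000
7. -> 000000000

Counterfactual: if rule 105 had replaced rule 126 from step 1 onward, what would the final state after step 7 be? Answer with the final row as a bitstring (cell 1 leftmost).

(re-executing steps 1..7 under rule 105; state before step 1: 101001010)
1. -> 010000101
2. -> 100110010
3. -> 000110001
4. -> 010110100
5. -> 001111001
6. -> 001001000
7. -> 100000011

100000011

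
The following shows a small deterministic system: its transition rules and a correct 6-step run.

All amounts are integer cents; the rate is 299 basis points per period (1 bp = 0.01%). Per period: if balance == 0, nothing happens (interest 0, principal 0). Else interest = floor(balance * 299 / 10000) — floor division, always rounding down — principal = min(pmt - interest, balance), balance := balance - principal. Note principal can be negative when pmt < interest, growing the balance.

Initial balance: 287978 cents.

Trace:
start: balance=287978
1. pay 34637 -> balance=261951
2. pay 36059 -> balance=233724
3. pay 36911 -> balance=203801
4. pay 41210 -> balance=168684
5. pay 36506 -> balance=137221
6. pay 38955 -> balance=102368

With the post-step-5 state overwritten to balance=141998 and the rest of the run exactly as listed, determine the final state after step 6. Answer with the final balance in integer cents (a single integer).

107288

state after step 5 := balance=141998
6. pay 38955 -> balance=107288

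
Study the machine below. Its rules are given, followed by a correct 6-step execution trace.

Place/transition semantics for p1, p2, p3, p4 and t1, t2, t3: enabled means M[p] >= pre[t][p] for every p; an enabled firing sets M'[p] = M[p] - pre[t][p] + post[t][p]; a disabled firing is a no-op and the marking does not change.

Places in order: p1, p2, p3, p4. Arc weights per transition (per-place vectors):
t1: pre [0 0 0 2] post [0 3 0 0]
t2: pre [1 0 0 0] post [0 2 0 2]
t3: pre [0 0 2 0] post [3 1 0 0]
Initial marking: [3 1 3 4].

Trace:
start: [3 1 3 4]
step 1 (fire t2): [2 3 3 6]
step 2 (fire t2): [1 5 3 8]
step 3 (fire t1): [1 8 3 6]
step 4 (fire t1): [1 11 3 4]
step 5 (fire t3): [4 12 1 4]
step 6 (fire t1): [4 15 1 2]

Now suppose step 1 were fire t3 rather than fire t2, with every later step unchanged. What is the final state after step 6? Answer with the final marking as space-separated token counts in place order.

(re-executing from step 1 with the substitution; state before step 1: [3 1 3 4])
step 1 (fire t3): [6 2 1 4]
step 2 (fire t2): [5 4 1 6]
step 3 (fire t1): [5 7 1 4]
step 4 (fire t1): [5 10 1 2]
step 5 (fire t3): [5 10 1 2]
step 6 (fire t1): [5 13 1 0]

5 13 1 0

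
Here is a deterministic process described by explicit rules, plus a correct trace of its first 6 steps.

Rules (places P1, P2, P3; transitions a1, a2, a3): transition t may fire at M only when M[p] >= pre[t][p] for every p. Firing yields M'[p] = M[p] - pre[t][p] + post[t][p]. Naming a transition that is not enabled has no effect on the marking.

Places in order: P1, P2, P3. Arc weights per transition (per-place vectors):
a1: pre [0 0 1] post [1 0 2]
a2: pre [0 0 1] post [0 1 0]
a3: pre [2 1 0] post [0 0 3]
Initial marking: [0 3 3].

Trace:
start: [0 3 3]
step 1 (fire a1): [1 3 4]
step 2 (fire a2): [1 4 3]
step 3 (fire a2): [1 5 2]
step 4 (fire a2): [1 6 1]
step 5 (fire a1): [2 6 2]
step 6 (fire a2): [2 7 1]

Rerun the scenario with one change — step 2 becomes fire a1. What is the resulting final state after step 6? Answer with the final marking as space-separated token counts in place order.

(re-executing from step 2 with the substitution; state before step 2: [1 3 4])
step 2 (fire a1): [2 3 5]
step 3 (fire a2): [2 4 4]
step 4 (fire a2): [2 5 3]
step 5 (fire a1): [3 5 4]
step 6 (fire a2): [3 6 3]

3 6 3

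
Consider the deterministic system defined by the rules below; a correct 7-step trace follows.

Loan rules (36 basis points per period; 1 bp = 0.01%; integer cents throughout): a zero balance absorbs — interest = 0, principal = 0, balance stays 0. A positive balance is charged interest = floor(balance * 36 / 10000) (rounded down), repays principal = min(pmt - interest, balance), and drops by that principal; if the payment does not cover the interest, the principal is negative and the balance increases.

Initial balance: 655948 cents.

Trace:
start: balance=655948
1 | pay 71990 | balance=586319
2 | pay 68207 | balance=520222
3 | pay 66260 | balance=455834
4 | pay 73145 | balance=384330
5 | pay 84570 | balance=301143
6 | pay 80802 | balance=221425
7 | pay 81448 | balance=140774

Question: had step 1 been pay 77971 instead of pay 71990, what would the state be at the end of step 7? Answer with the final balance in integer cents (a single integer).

134663

(re-executing from step 1 with the substitution; state before step 1: balance=655948)
1 | pay 77971 | balance=580338
2 | pay 68207 | balance=514220
3 | pay 66260 | balance=449811
4 | pay 73145 | balance=378285
5 | pay 84570 | balance=295076
6 | pay 80802 | balance=215336
7 | pay 81448 | balance=134663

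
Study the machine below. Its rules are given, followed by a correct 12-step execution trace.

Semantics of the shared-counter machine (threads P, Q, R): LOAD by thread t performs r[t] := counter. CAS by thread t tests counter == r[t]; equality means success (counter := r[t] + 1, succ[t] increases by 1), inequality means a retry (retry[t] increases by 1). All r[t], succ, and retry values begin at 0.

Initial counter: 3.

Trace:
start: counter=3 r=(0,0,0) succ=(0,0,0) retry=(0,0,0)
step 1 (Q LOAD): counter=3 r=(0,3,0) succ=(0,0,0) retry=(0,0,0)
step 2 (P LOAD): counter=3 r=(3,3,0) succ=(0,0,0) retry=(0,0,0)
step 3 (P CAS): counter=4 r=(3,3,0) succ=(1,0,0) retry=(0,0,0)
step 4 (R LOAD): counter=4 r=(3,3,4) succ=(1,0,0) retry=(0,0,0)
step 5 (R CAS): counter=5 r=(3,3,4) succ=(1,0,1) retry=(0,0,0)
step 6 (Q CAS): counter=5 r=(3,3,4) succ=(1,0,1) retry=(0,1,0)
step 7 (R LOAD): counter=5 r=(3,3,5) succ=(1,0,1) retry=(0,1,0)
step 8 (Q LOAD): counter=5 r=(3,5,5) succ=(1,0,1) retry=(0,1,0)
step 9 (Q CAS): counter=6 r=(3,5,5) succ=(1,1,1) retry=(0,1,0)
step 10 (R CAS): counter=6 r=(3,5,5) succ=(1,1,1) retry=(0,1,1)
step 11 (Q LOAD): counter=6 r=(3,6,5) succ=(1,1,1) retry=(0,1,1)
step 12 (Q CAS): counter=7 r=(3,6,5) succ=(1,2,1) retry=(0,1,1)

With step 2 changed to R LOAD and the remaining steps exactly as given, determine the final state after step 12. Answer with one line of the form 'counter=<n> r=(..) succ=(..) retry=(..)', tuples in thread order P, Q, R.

counter=6 r=(0,5,4) succ=(0,2,1) retry=(1,1,1)

(re-executing from step 2 with the substitution; state before step 2: counter=3 r=(0,3,0) succ=(0,0,0) retry=(0,0,0))
step 2 (R LOAD): counter=3 r=(0,3,3) succ=(0,0,0) retry=(0,0,0)
step 3 (P CAS): counter=3 r=(0,3,3) succ=(0,0,0) retry=(1,0,0)
step 4 (R LOAD): counter=3 r=(0,3,3) succ=(0,0,0) retry=(1,0,0)
step 5 (R CAS): counter=4 r=(0,3,3) succ=(0,0,1) retry=(1,0,0)
step 6 (Q CAS): counter=4 r=(0,3,3) succ=(0,0,1) retry=(1,1,0)
step 7 (R LOAD): counter=4 r=(0,3,4) succ=(0,0,1) retry=(1,1,0)
step 8 (Q LOAD): counter=4 r=(0,4,4) succ=(0,0,1) retry=(1,1,0)
step 9 (Q CAS): counter=5 r=(0,4,4) succ=(0,1,1) retry=(1,1,0)
step 10 (R CAS): counter=5 r=(0,4,4) succ=(0,1,1) retry=(1,1,1)
step 11 (Q LOAD): counter=5 r=(0,5,4) succ=(0,1,1) retry=(1,1,1)
step 12 (Q CAS): counter=6 r=(0,5,4) succ=(0,2,1) retry=(1,1,1)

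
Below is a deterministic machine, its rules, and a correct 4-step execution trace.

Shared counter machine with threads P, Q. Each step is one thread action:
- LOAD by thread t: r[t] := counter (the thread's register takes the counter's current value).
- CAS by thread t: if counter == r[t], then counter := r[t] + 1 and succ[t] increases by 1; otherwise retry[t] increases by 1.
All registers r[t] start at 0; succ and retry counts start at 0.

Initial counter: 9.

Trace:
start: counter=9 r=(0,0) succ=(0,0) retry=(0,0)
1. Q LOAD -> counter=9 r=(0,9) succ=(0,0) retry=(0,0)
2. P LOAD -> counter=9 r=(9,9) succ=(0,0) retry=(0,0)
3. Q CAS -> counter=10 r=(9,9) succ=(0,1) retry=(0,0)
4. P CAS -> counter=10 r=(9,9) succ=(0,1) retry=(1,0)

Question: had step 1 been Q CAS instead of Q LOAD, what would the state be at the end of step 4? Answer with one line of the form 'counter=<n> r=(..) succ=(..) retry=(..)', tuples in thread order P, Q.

(re-executing from step 1 with the substitution; state before step 1: counter=9 r=(0,0) succ=(0,0) retry=(0,0))
1. Q CAS -> counter=9 r=(0,0) succ=(0,0) retry=(0,1)
2. P LOAD -> counter=9 r=(9,0) succ=(0,0) retry=(0,1)
3. Q CAS -> counter=9 r=(9,0) succ=(0,0) retry=(0,2)
4. P CAS -> counter=10 r=(9,0) succ=(1,0) retry=(0,2)

counter=10 r=(9,0) succ=(1,0) retry=(0,2)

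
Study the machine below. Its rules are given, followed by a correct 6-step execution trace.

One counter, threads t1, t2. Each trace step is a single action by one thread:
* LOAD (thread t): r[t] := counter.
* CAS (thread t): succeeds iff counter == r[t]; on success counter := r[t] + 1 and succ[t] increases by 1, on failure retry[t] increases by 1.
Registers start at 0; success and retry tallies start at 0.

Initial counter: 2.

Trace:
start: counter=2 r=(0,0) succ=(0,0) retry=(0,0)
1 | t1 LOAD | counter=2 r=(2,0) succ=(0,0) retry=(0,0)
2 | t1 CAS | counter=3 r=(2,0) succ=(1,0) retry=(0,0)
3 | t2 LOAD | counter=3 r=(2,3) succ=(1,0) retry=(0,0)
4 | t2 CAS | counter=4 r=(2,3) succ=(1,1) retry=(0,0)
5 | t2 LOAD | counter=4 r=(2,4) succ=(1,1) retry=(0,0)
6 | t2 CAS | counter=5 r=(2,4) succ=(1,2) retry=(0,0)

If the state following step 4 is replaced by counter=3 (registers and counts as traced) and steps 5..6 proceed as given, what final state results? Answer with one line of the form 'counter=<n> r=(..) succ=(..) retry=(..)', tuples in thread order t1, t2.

state after step 4 := counter=3 r=(2,3) succ=(1,1) retry=(0,0)
5 | t2 LOAD | counter=3 r=(2,3) succ=(1,1) retry=(0,0)
6 | t2 CAS | counter=4 r=(2,3) succ=(1,2) retry=(0,0)

counter=4 r=(2,3) succ=(1,2) retry=(0,0)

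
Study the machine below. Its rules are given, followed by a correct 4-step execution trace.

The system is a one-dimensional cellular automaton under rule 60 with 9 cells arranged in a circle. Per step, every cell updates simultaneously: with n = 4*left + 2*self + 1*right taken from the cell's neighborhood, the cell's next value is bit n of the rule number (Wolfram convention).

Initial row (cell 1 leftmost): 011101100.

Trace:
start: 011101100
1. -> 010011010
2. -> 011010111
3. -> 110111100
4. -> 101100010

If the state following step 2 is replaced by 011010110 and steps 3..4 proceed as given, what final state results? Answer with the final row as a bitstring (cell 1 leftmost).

111100011

state after step 2 := 011010110
3. -> 010111101
4. -> 111100011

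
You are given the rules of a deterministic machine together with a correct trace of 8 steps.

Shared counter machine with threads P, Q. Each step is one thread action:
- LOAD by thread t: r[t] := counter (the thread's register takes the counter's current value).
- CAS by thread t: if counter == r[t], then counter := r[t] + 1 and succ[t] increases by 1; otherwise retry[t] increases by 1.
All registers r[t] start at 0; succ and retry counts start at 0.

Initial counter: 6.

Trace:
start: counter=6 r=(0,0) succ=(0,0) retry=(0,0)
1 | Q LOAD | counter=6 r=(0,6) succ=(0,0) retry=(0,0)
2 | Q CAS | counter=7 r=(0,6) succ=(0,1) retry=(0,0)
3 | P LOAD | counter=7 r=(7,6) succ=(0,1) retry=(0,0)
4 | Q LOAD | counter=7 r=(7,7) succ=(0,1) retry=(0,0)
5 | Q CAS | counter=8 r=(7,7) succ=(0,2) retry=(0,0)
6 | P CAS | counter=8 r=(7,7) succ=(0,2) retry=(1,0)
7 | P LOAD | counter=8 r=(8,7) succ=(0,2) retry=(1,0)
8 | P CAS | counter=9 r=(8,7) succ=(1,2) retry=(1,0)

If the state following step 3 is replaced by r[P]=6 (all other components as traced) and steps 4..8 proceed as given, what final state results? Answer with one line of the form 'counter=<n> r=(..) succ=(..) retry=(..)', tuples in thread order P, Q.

counter=9 r=(8,7) succ=(1,2) retry=(1,0)

state after step 3 := counter=7 r=(6,6) succ=(0,1) retry=(0,0)
4 | Q LOAD | counter=7 r=(6,7) succ=(0,1) retry=(0,0)
5 | Q CAS | counter=8 r=(6,7) succ=(0,2) retry=(0,0)
6 | P CAS | counter=8 r=(6,7) succ=(0,2) retry=(1,0)
7 | P LOAD | counter=8 r=(8,7) succ=(0,2) retry=(1,0)
8 | P CAS | counter=9 r=(8,7) succ=(1,2) retry=(1,0)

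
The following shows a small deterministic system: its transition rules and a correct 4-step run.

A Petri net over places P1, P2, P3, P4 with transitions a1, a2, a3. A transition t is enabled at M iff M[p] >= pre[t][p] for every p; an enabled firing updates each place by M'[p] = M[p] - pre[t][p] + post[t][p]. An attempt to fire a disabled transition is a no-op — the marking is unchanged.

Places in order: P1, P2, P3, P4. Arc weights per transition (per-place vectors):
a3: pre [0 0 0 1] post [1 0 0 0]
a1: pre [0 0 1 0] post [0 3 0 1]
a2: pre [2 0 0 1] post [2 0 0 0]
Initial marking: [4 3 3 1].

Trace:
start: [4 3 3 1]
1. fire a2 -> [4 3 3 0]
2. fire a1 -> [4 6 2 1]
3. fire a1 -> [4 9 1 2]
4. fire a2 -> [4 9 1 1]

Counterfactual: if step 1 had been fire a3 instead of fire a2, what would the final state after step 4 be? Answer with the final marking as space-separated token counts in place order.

5 9 1 1

(re-executing from step 1 with the substitution; state before step 1: [4 3 3 1])
1. fire a3 -> [5 3 3 0]
2. fire a1 -> [5 6 2 1]
3. fire a1 -> [5 9 1 2]
4. fire a2 -> [5 9 1 1]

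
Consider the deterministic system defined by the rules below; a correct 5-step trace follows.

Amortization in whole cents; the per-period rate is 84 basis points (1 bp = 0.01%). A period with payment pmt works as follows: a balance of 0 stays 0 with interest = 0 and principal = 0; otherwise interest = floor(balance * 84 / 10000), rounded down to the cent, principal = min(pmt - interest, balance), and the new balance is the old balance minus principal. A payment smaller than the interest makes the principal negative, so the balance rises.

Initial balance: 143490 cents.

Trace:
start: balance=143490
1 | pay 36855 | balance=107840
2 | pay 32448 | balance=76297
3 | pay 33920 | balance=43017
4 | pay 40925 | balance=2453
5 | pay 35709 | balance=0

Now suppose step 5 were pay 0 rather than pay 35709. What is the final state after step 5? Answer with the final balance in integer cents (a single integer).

(re-executing from step 5 with the substitution; state before step 5: balance=2453)
5 | pay 0 | balance=2473

2473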